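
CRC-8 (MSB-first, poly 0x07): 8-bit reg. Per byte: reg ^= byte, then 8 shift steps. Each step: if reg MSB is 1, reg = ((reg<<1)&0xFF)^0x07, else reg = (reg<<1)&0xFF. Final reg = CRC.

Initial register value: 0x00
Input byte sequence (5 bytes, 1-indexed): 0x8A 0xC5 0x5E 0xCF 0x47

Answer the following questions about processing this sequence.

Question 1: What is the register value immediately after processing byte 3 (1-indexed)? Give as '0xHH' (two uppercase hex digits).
Answer: 0xBD

Derivation:
After byte 1 (0x8A): reg=0xBF
After byte 2 (0xC5): reg=0x61
After byte 3 (0x5E): reg=0xBD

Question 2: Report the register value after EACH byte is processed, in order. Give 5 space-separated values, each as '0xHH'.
0xBF 0x61 0xBD 0x59 0x5A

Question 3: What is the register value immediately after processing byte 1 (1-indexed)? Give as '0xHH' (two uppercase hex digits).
After byte 1 (0x8A): reg=0xBF

Answer: 0xBF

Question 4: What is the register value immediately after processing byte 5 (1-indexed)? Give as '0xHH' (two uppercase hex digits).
Answer: 0x5A

Derivation:
After byte 1 (0x8A): reg=0xBF
After byte 2 (0xC5): reg=0x61
After byte 3 (0x5E): reg=0xBD
After byte 4 (0xCF): reg=0x59
After byte 5 (0x47): reg=0x5A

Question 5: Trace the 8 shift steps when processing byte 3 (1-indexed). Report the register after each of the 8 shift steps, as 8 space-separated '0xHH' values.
After byte 1 (0x8A): reg=0xBF
After byte 2 (0xC5): reg=0x61
Register before byte 3: 0x61
After XOR with byte 0x5E: 0x3F

Answer: 0x7E 0xFC 0xFF 0xF9 0xF5 0xED 0xDD 0xBD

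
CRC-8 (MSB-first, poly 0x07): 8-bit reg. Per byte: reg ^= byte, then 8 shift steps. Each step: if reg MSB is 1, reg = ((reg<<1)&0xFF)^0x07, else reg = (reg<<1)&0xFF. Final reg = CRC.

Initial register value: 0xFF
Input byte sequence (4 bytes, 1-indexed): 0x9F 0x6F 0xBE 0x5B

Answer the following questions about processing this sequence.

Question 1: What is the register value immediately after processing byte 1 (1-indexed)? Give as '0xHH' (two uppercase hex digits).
After byte 1 (0x9F): reg=0x27

Answer: 0x27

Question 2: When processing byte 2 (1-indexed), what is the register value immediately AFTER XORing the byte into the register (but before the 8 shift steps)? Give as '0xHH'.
Answer: 0x48

Derivation:
Register before byte 2: 0x27
Byte 2: 0x6F
0x27 XOR 0x6F = 0x48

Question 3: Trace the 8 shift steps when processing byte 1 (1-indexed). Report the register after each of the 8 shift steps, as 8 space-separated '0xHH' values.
Answer: 0xC0 0x87 0x09 0x12 0x24 0x48 0x90 0x27

Derivation:
Register before byte 1: 0xFF
After XOR with byte 0x9F: 0x60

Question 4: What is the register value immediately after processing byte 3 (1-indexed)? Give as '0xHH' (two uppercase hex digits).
Answer: 0xC0

Derivation:
After byte 1 (0x9F): reg=0x27
After byte 2 (0x6F): reg=0xFF
After byte 3 (0xBE): reg=0xC0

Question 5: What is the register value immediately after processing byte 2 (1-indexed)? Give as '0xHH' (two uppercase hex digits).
Answer: 0xFF

Derivation:
After byte 1 (0x9F): reg=0x27
After byte 2 (0x6F): reg=0xFF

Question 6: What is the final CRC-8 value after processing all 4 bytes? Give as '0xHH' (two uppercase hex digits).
After byte 1 (0x9F): reg=0x27
After byte 2 (0x6F): reg=0xFF
After byte 3 (0xBE): reg=0xC0
After byte 4 (0x5B): reg=0xC8

Answer: 0xC8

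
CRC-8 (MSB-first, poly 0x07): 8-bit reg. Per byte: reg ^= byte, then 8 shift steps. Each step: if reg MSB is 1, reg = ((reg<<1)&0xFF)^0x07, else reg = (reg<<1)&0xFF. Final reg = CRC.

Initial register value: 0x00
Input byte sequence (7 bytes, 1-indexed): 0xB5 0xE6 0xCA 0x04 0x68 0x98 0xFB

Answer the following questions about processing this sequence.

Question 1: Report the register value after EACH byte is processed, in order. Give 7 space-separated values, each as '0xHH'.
0x02 0xB2 0x6F 0x16 0x7D 0xB5 0xED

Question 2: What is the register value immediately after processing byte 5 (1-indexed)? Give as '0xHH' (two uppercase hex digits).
Answer: 0x7D

Derivation:
After byte 1 (0xB5): reg=0x02
After byte 2 (0xE6): reg=0xB2
After byte 3 (0xCA): reg=0x6F
After byte 4 (0x04): reg=0x16
After byte 5 (0x68): reg=0x7D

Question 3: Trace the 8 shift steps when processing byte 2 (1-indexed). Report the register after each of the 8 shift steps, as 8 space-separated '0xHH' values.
Answer: 0xCF 0x99 0x35 0x6A 0xD4 0xAF 0x59 0xB2

Derivation:
After byte 1 (0xB5): reg=0x02
Register before byte 2: 0x02
After XOR with byte 0xE6: 0xE4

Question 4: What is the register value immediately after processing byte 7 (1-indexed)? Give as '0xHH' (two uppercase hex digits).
After byte 1 (0xB5): reg=0x02
After byte 2 (0xE6): reg=0xB2
After byte 3 (0xCA): reg=0x6F
After byte 4 (0x04): reg=0x16
After byte 5 (0x68): reg=0x7D
After byte 6 (0x98): reg=0xB5
After byte 7 (0xFB): reg=0xED

Answer: 0xED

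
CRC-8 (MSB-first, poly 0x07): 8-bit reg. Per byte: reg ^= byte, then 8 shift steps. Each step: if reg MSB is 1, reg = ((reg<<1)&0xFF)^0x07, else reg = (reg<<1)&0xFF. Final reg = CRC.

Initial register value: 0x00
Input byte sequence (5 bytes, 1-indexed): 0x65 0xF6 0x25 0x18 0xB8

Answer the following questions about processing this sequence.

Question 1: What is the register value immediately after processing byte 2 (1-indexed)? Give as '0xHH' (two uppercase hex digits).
After byte 1 (0x65): reg=0x3C
After byte 2 (0xF6): reg=0x78

Answer: 0x78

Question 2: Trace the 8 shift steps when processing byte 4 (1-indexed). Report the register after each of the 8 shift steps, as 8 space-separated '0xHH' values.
Answer: 0x1F 0x3E 0x7C 0xF8 0xF7 0xE9 0xD5 0xAD

Derivation:
After byte 1 (0x65): reg=0x3C
After byte 2 (0xF6): reg=0x78
After byte 3 (0x25): reg=0x94
Register before byte 4: 0x94
After XOR with byte 0x18: 0x8C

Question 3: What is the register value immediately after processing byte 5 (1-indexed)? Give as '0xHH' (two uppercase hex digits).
After byte 1 (0x65): reg=0x3C
After byte 2 (0xF6): reg=0x78
After byte 3 (0x25): reg=0x94
After byte 4 (0x18): reg=0xAD
After byte 5 (0xB8): reg=0x6B

Answer: 0x6B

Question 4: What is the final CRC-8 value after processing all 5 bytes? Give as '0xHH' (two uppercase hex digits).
Answer: 0x6B

Derivation:
After byte 1 (0x65): reg=0x3C
After byte 2 (0xF6): reg=0x78
After byte 3 (0x25): reg=0x94
After byte 4 (0x18): reg=0xAD
After byte 5 (0xB8): reg=0x6B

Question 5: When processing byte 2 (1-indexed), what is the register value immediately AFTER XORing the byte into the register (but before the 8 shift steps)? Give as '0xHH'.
Answer: 0xCA

Derivation:
Register before byte 2: 0x3C
Byte 2: 0xF6
0x3C XOR 0xF6 = 0xCA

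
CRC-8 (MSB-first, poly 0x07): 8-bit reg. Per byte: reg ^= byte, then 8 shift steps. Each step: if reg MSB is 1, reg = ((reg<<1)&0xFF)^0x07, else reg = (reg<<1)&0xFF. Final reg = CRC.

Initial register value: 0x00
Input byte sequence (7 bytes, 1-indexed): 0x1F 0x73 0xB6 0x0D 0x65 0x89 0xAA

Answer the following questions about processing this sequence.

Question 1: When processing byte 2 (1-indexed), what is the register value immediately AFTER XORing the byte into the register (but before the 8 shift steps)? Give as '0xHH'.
Register before byte 2: 0x5D
Byte 2: 0x73
0x5D XOR 0x73 = 0x2E

Answer: 0x2E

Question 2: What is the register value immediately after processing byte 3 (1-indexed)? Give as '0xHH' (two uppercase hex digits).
Answer: 0x73

Derivation:
After byte 1 (0x1F): reg=0x5D
After byte 2 (0x73): reg=0xCA
After byte 3 (0xB6): reg=0x73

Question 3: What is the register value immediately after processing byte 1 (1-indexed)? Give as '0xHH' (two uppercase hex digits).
After byte 1 (0x1F): reg=0x5D

Answer: 0x5D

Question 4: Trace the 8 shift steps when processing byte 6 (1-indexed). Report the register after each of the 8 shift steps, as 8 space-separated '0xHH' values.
After byte 1 (0x1F): reg=0x5D
After byte 2 (0x73): reg=0xCA
After byte 3 (0xB6): reg=0x73
After byte 4 (0x0D): reg=0x7D
After byte 5 (0x65): reg=0x48
Register before byte 6: 0x48
After XOR with byte 0x89: 0xC1

Answer: 0x85 0x0D 0x1A 0x34 0x68 0xD0 0xA7 0x49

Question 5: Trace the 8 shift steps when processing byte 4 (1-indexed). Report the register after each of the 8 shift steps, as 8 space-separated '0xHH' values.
Answer: 0xFC 0xFF 0xF9 0xF5 0xED 0xDD 0xBD 0x7D

Derivation:
After byte 1 (0x1F): reg=0x5D
After byte 2 (0x73): reg=0xCA
After byte 3 (0xB6): reg=0x73
Register before byte 4: 0x73
After XOR with byte 0x0D: 0x7E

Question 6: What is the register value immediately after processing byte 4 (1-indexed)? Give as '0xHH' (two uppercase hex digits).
Answer: 0x7D

Derivation:
After byte 1 (0x1F): reg=0x5D
After byte 2 (0x73): reg=0xCA
After byte 3 (0xB6): reg=0x73
After byte 4 (0x0D): reg=0x7D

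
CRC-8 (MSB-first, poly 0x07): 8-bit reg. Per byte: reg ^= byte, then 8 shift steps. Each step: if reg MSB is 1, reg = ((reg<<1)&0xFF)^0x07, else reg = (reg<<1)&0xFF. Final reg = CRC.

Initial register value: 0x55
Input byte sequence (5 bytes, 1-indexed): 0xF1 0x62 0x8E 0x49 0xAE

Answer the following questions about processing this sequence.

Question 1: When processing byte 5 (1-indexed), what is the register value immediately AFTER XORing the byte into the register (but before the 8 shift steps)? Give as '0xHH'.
Register before byte 5: 0x2C
Byte 5: 0xAE
0x2C XOR 0xAE = 0x82

Answer: 0x82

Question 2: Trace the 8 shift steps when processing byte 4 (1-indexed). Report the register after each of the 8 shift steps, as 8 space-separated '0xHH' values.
After byte 1 (0xF1): reg=0x75
After byte 2 (0x62): reg=0x65
After byte 3 (0x8E): reg=0x9F
Register before byte 4: 0x9F
After XOR with byte 0x49: 0xD6

Answer: 0xAB 0x51 0xA2 0x43 0x86 0x0B 0x16 0x2C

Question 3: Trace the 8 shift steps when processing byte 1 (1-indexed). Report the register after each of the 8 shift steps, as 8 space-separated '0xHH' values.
Answer: 0x4F 0x9E 0x3B 0x76 0xEC 0xDF 0xB9 0x75

Derivation:
Register before byte 1: 0x55
After XOR with byte 0xF1: 0xA4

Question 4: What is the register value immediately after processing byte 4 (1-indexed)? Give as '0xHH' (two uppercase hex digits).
After byte 1 (0xF1): reg=0x75
After byte 2 (0x62): reg=0x65
After byte 3 (0x8E): reg=0x9F
After byte 4 (0x49): reg=0x2C

Answer: 0x2C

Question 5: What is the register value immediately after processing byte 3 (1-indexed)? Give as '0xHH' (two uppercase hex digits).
After byte 1 (0xF1): reg=0x75
After byte 2 (0x62): reg=0x65
After byte 3 (0x8E): reg=0x9F

Answer: 0x9F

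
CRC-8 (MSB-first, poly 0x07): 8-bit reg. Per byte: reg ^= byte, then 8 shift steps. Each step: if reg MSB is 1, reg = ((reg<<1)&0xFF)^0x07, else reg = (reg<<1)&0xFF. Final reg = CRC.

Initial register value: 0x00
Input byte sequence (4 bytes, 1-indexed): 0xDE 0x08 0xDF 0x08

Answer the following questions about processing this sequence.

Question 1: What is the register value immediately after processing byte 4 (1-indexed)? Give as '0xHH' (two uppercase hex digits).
After byte 1 (0xDE): reg=0x14
After byte 2 (0x08): reg=0x54
After byte 3 (0xDF): reg=0xB8
After byte 4 (0x08): reg=0x19

Answer: 0x19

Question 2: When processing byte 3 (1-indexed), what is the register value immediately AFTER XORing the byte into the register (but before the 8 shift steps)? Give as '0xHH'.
Answer: 0x8B

Derivation:
Register before byte 3: 0x54
Byte 3: 0xDF
0x54 XOR 0xDF = 0x8B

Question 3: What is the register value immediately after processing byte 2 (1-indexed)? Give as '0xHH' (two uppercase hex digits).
After byte 1 (0xDE): reg=0x14
After byte 2 (0x08): reg=0x54

Answer: 0x54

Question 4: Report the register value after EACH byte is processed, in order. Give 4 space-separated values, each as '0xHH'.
0x14 0x54 0xB8 0x19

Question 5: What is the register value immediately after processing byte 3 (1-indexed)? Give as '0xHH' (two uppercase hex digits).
Answer: 0xB8

Derivation:
After byte 1 (0xDE): reg=0x14
After byte 2 (0x08): reg=0x54
After byte 3 (0xDF): reg=0xB8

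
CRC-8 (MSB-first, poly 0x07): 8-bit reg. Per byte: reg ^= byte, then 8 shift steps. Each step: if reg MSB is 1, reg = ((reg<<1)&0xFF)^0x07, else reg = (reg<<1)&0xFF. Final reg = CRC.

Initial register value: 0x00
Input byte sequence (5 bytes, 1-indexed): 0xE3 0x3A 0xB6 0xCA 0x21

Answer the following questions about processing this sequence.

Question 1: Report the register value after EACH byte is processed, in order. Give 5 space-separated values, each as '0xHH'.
0xA7 0xDA 0x03 0x71 0xB7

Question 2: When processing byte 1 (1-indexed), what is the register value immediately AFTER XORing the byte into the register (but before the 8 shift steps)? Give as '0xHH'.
Register before byte 1: 0x00
Byte 1: 0xE3
0x00 XOR 0xE3 = 0xE3

Answer: 0xE3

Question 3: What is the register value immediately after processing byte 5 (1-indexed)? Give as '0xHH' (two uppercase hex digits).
Answer: 0xB7

Derivation:
After byte 1 (0xE3): reg=0xA7
After byte 2 (0x3A): reg=0xDA
After byte 3 (0xB6): reg=0x03
After byte 4 (0xCA): reg=0x71
After byte 5 (0x21): reg=0xB7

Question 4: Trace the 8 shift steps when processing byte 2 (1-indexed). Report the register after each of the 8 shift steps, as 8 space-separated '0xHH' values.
Answer: 0x3D 0x7A 0xF4 0xEF 0xD9 0xB5 0x6D 0xDA

Derivation:
After byte 1 (0xE3): reg=0xA7
Register before byte 2: 0xA7
After XOR with byte 0x3A: 0x9D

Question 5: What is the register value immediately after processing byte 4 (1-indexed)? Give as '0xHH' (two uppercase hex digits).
After byte 1 (0xE3): reg=0xA7
After byte 2 (0x3A): reg=0xDA
After byte 3 (0xB6): reg=0x03
After byte 4 (0xCA): reg=0x71

Answer: 0x71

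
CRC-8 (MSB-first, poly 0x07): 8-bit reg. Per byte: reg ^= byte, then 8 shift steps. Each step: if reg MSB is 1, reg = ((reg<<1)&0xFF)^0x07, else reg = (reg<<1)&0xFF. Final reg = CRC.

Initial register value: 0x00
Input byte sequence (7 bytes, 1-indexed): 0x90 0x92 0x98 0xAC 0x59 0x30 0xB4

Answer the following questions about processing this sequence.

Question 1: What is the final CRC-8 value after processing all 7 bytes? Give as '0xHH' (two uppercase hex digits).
After byte 1 (0x90): reg=0xF9
After byte 2 (0x92): reg=0x16
After byte 3 (0x98): reg=0xA3
After byte 4 (0xAC): reg=0x2D
After byte 5 (0x59): reg=0x4B
After byte 6 (0x30): reg=0x66
After byte 7 (0xB4): reg=0x30

Answer: 0x30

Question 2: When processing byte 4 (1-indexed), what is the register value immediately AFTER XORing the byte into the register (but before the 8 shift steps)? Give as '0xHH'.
Register before byte 4: 0xA3
Byte 4: 0xAC
0xA3 XOR 0xAC = 0x0F

Answer: 0x0F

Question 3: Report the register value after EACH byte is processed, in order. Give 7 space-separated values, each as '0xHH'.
0xF9 0x16 0xA3 0x2D 0x4B 0x66 0x30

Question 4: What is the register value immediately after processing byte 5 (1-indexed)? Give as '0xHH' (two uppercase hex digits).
After byte 1 (0x90): reg=0xF9
After byte 2 (0x92): reg=0x16
After byte 3 (0x98): reg=0xA3
After byte 4 (0xAC): reg=0x2D
After byte 5 (0x59): reg=0x4B

Answer: 0x4B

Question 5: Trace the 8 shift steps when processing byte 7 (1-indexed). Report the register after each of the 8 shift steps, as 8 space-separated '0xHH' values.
After byte 1 (0x90): reg=0xF9
After byte 2 (0x92): reg=0x16
After byte 3 (0x98): reg=0xA3
After byte 4 (0xAC): reg=0x2D
After byte 5 (0x59): reg=0x4B
After byte 6 (0x30): reg=0x66
Register before byte 7: 0x66
After XOR with byte 0xB4: 0xD2

Answer: 0xA3 0x41 0x82 0x03 0x06 0x0C 0x18 0x30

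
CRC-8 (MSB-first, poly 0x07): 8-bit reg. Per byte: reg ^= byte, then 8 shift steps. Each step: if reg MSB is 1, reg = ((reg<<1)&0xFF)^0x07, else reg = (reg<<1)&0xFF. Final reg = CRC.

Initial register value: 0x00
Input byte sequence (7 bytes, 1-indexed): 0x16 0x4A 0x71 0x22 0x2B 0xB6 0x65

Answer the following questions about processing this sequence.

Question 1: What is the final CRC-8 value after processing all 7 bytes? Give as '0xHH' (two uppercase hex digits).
After byte 1 (0x16): reg=0x62
After byte 2 (0x4A): reg=0xD8
After byte 3 (0x71): reg=0x56
After byte 4 (0x22): reg=0x4B
After byte 5 (0x2B): reg=0x27
After byte 6 (0xB6): reg=0xFE
After byte 7 (0x65): reg=0xC8

Answer: 0xC8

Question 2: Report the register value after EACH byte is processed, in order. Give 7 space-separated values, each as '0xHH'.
0x62 0xD8 0x56 0x4B 0x27 0xFE 0xC8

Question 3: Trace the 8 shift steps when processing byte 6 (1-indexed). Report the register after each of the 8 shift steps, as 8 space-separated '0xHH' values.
After byte 1 (0x16): reg=0x62
After byte 2 (0x4A): reg=0xD8
After byte 3 (0x71): reg=0x56
After byte 4 (0x22): reg=0x4B
After byte 5 (0x2B): reg=0x27
Register before byte 6: 0x27
After XOR with byte 0xB6: 0x91

Answer: 0x25 0x4A 0x94 0x2F 0x5E 0xBC 0x7F 0xFE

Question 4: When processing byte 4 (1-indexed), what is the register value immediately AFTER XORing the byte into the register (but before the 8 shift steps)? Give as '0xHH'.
Register before byte 4: 0x56
Byte 4: 0x22
0x56 XOR 0x22 = 0x74

Answer: 0x74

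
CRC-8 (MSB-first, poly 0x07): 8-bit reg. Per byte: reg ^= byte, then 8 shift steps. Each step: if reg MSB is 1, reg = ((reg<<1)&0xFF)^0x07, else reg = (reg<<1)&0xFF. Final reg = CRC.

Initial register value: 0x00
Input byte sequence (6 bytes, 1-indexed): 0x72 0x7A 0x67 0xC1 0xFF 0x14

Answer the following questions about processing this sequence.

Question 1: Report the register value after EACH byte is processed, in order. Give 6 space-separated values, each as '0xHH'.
0x59 0xE9 0xA3 0x29 0x2C 0xA8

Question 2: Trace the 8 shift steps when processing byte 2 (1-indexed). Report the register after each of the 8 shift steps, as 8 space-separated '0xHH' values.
Answer: 0x46 0x8C 0x1F 0x3E 0x7C 0xF8 0xF7 0xE9

Derivation:
After byte 1 (0x72): reg=0x59
Register before byte 2: 0x59
After XOR with byte 0x7A: 0x23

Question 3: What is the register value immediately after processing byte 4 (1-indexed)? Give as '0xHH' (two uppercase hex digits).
After byte 1 (0x72): reg=0x59
After byte 2 (0x7A): reg=0xE9
After byte 3 (0x67): reg=0xA3
After byte 4 (0xC1): reg=0x29

Answer: 0x29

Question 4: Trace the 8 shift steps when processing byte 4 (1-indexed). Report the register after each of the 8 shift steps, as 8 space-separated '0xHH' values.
Answer: 0xC4 0x8F 0x19 0x32 0x64 0xC8 0x97 0x29

Derivation:
After byte 1 (0x72): reg=0x59
After byte 2 (0x7A): reg=0xE9
After byte 3 (0x67): reg=0xA3
Register before byte 4: 0xA3
After XOR with byte 0xC1: 0x62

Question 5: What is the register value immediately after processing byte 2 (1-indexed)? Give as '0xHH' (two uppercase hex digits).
Answer: 0xE9

Derivation:
After byte 1 (0x72): reg=0x59
After byte 2 (0x7A): reg=0xE9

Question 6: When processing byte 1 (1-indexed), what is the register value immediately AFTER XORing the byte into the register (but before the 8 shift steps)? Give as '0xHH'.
Register before byte 1: 0x00
Byte 1: 0x72
0x00 XOR 0x72 = 0x72

Answer: 0x72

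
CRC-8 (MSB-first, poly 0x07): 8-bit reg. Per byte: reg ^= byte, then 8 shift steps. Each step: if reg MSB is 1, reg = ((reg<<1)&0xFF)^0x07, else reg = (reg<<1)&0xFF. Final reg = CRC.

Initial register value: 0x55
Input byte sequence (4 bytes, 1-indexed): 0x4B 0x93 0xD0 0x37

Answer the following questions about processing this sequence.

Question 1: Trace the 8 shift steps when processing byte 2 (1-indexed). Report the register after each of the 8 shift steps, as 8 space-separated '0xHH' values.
After byte 1 (0x4B): reg=0x5A
Register before byte 2: 0x5A
After XOR with byte 0x93: 0xC9

Answer: 0x95 0x2D 0x5A 0xB4 0x6F 0xDE 0xBB 0x71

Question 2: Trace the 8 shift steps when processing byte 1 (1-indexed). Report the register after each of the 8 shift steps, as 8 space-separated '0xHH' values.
Answer: 0x3C 0x78 0xF0 0xE7 0xC9 0x95 0x2D 0x5A

Derivation:
Register before byte 1: 0x55
After XOR with byte 0x4B: 0x1E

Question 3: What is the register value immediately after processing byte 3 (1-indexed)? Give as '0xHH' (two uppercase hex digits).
After byte 1 (0x4B): reg=0x5A
After byte 2 (0x93): reg=0x71
After byte 3 (0xD0): reg=0x6E

Answer: 0x6E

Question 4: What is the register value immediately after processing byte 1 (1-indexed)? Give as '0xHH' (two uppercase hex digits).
After byte 1 (0x4B): reg=0x5A

Answer: 0x5A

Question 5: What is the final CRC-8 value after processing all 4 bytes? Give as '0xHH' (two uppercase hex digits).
Answer: 0x88

Derivation:
After byte 1 (0x4B): reg=0x5A
After byte 2 (0x93): reg=0x71
After byte 3 (0xD0): reg=0x6E
After byte 4 (0x37): reg=0x88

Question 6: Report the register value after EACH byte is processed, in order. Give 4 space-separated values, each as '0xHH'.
0x5A 0x71 0x6E 0x88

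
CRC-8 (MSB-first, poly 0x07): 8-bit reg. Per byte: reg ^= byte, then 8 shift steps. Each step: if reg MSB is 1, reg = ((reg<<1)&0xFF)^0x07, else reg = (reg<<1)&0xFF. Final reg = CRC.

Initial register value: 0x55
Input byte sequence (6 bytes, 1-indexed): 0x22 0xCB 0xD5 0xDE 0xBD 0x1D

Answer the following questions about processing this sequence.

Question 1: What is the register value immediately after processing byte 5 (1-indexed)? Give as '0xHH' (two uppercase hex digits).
Answer: 0x2E

Derivation:
After byte 1 (0x22): reg=0x42
After byte 2 (0xCB): reg=0xB6
After byte 3 (0xD5): reg=0x2E
After byte 4 (0xDE): reg=0xDE
After byte 5 (0xBD): reg=0x2E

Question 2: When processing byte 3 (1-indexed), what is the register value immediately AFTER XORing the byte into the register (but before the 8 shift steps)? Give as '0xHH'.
Answer: 0x63

Derivation:
Register before byte 3: 0xB6
Byte 3: 0xD5
0xB6 XOR 0xD5 = 0x63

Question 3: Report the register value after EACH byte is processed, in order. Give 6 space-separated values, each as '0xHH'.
0x42 0xB6 0x2E 0xDE 0x2E 0x99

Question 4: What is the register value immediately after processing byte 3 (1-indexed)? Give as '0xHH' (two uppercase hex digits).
After byte 1 (0x22): reg=0x42
After byte 2 (0xCB): reg=0xB6
After byte 3 (0xD5): reg=0x2E

Answer: 0x2E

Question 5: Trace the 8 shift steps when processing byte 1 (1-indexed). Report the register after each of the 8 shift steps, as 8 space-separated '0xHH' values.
Answer: 0xEE 0xDB 0xB1 0x65 0xCA 0x93 0x21 0x42

Derivation:
Register before byte 1: 0x55
After XOR with byte 0x22: 0x77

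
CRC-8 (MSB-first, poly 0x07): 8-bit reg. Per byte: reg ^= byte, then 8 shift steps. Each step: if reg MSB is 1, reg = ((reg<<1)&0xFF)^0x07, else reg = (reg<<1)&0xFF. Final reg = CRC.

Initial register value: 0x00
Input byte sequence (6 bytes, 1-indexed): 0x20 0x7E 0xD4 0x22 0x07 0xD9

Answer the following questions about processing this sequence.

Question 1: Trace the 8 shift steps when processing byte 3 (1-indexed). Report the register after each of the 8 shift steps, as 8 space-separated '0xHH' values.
After byte 1 (0x20): reg=0xE0
After byte 2 (0x7E): reg=0xD3
Register before byte 3: 0xD3
After XOR with byte 0xD4: 0x07

Answer: 0x0E 0x1C 0x38 0x70 0xE0 0xC7 0x89 0x15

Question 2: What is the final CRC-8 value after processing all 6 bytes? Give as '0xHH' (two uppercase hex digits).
After byte 1 (0x20): reg=0xE0
After byte 2 (0x7E): reg=0xD3
After byte 3 (0xD4): reg=0x15
After byte 4 (0x22): reg=0x85
After byte 5 (0x07): reg=0x87
After byte 6 (0xD9): reg=0x9D

Answer: 0x9D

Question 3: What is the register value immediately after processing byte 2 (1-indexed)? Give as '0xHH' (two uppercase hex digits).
Answer: 0xD3

Derivation:
After byte 1 (0x20): reg=0xE0
After byte 2 (0x7E): reg=0xD3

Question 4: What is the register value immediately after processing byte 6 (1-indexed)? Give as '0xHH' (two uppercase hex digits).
Answer: 0x9D

Derivation:
After byte 1 (0x20): reg=0xE0
After byte 2 (0x7E): reg=0xD3
After byte 3 (0xD4): reg=0x15
After byte 4 (0x22): reg=0x85
After byte 5 (0x07): reg=0x87
After byte 6 (0xD9): reg=0x9D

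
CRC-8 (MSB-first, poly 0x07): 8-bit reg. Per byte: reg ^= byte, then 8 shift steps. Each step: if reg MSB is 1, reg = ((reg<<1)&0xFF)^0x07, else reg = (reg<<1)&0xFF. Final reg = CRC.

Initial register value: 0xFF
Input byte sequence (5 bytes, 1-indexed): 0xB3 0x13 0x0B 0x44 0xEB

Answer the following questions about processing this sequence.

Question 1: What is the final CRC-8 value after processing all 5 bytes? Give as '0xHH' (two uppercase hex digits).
After byte 1 (0xB3): reg=0xE3
After byte 2 (0x13): reg=0xDE
After byte 3 (0x0B): reg=0x25
After byte 4 (0x44): reg=0x20
After byte 5 (0xEB): reg=0x7F

Answer: 0x7F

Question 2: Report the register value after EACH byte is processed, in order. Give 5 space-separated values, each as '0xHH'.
0xE3 0xDE 0x25 0x20 0x7F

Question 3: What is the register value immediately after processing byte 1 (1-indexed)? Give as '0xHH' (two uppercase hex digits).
After byte 1 (0xB3): reg=0xE3

Answer: 0xE3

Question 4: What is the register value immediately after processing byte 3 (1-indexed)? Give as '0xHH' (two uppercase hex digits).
After byte 1 (0xB3): reg=0xE3
After byte 2 (0x13): reg=0xDE
After byte 3 (0x0B): reg=0x25

Answer: 0x25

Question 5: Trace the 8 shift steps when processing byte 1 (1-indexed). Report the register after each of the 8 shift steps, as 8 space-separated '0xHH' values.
Register before byte 1: 0xFF
After XOR with byte 0xB3: 0x4C

Answer: 0x98 0x37 0x6E 0xDC 0xBF 0x79 0xF2 0xE3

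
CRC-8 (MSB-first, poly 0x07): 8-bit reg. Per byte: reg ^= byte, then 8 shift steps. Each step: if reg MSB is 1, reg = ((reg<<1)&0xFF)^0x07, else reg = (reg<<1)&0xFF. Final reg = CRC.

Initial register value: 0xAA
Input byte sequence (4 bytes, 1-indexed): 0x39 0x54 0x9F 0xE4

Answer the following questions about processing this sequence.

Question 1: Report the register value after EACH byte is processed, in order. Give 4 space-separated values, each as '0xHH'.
0xF0 0x75 0x98 0x73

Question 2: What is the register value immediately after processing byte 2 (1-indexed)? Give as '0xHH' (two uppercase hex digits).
After byte 1 (0x39): reg=0xF0
After byte 2 (0x54): reg=0x75

Answer: 0x75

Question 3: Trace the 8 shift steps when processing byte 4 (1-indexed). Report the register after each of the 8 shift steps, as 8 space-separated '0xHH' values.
After byte 1 (0x39): reg=0xF0
After byte 2 (0x54): reg=0x75
After byte 3 (0x9F): reg=0x98
Register before byte 4: 0x98
After XOR with byte 0xE4: 0x7C

Answer: 0xF8 0xF7 0xE9 0xD5 0xAD 0x5D 0xBA 0x73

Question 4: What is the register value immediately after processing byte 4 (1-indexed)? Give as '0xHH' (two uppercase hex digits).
Answer: 0x73

Derivation:
After byte 1 (0x39): reg=0xF0
After byte 2 (0x54): reg=0x75
After byte 3 (0x9F): reg=0x98
After byte 4 (0xE4): reg=0x73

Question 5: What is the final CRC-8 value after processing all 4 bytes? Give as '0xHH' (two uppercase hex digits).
Answer: 0x73

Derivation:
After byte 1 (0x39): reg=0xF0
After byte 2 (0x54): reg=0x75
After byte 3 (0x9F): reg=0x98
After byte 4 (0xE4): reg=0x73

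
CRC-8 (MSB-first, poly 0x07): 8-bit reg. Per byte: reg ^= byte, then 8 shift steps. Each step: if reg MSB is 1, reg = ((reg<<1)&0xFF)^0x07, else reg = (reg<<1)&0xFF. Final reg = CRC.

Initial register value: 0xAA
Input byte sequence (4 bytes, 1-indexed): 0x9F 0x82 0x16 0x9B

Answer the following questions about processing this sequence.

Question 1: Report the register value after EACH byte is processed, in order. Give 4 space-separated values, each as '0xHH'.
0x8B 0x3F 0xDF 0xDB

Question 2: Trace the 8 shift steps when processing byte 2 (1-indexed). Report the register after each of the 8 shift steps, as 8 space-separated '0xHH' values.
After byte 1 (0x9F): reg=0x8B
Register before byte 2: 0x8B
After XOR with byte 0x82: 0x09

Answer: 0x12 0x24 0x48 0x90 0x27 0x4E 0x9C 0x3F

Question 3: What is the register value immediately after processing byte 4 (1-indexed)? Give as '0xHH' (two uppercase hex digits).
After byte 1 (0x9F): reg=0x8B
After byte 2 (0x82): reg=0x3F
After byte 3 (0x16): reg=0xDF
After byte 4 (0x9B): reg=0xDB

Answer: 0xDB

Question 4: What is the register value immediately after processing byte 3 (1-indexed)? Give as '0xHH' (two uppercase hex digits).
After byte 1 (0x9F): reg=0x8B
After byte 2 (0x82): reg=0x3F
After byte 3 (0x16): reg=0xDF

Answer: 0xDF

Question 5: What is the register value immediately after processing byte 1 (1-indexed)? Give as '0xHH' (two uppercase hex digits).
After byte 1 (0x9F): reg=0x8B

Answer: 0x8B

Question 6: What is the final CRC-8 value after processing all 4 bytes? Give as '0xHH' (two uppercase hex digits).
Answer: 0xDB

Derivation:
After byte 1 (0x9F): reg=0x8B
After byte 2 (0x82): reg=0x3F
After byte 3 (0x16): reg=0xDF
After byte 4 (0x9B): reg=0xDB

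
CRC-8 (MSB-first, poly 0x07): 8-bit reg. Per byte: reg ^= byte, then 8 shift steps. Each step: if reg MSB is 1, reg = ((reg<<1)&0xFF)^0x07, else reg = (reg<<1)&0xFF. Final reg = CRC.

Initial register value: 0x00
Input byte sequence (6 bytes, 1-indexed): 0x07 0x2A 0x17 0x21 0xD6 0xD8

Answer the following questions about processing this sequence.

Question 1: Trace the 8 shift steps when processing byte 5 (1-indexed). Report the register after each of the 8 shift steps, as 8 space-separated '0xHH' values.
Answer: 0x51 0xA2 0x43 0x86 0x0B 0x16 0x2C 0x58

Derivation:
After byte 1 (0x07): reg=0x15
After byte 2 (0x2A): reg=0xBD
After byte 3 (0x17): reg=0x5F
After byte 4 (0x21): reg=0x7D
Register before byte 5: 0x7D
After XOR with byte 0xD6: 0xAB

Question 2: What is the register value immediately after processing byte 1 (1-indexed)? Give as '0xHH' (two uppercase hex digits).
Answer: 0x15

Derivation:
After byte 1 (0x07): reg=0x15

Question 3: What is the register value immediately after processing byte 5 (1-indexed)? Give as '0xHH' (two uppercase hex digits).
After byte 1 (0x07): reg=0x15
After byte 2 (0x2A): reg=0xBD
After byte 3 (0x17): reg=0x5F
After byte 4 (0x21): reg=0x7D
After byte 5 (0xD6): reg=0x58

Answer: 0x58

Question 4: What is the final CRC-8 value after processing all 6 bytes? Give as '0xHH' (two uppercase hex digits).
After byte 1 (0x07): reg=0x15
After byte 2 (0x2A): reg=0xBD
After byte 3 (0x17): reg=0x5F
After byte 4 (0x21): reg=0x7D
After byte 5 (0xD6): reg=0x58
After byte 6 (0xD8): reg=0x89

Answer: 0x89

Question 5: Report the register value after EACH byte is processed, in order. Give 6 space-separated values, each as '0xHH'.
0x15 0xBD 0x5F 0x7D 0x58 0x89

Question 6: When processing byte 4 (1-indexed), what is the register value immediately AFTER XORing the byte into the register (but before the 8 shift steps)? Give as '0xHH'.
Answer: 0x7E

Derivation:
Register before byte 4: 0x5F
Byte 4: 0x21
0x5F XOR 0x21 = 0x7E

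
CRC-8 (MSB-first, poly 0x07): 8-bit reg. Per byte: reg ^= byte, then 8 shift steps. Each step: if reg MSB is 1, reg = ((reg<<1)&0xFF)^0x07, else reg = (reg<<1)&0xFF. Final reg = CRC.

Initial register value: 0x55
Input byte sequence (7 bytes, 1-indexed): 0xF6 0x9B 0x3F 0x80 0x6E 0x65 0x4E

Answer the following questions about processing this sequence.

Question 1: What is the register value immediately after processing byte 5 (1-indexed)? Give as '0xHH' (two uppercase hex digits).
Answer: 0x94

Derivation:
After byte 1 (0xF6): reg=0x60
After byte 2 (0x9B): reg=0xEF
After byte 3 (0x3F): reg=0x3E
After byte 4 (0x80): reg=0x33
After byte 5 (0x6E): reg=0x94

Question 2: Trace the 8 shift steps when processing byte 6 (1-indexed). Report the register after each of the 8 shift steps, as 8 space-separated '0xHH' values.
After byte 1 (0xF6): reg=0x60
After byte 2 (0x9B): reg=0xEF
After byte 3 (0x3F): reg=0x3E
After byte 4 (0x80): reg=0x33
After byte 5 (0x6E): reg=0x94
Register before byte 6: 0x94
After XOR with byte 0x65: 0xF1

Answer: 0xE5 0xCD 0x9D 0x3D 0x7A 0xF4 0xEF 0xD9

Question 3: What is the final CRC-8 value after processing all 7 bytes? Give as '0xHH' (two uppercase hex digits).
After byte 1 (0xF6): reg=0x60
After byte 2 (0x9B): reg=0xEF
After byte 3 (0x3F): reg=0x3E
After byte 4 (0x80): reg=0x33
After byte 5 (0x6E): reg=0x94
After byte 6 (0x65): reg=0xD9
After byte 7 (0x4E): reg=0xEC

Answer: 0xEC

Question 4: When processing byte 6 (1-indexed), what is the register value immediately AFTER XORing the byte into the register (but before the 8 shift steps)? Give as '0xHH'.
Answer: 0xF1

Derivation:
Register before byte 6: 0x94
Byte 6: 0x65
0x94 XOR 0x65 = 0xF1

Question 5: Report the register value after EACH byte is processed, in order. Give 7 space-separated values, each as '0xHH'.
0x60 0xEF 0x3E 0x33 0x94 0xD9 0xEC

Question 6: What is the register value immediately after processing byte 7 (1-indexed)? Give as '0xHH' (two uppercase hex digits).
After byte 1 (0xF6): reg=0x60
After byte 2 (0x9B): reg=0xEF
After byte 3 (0x3F): reg=0x3E
After byte 4 (0x80): reg=0x33
After byte 5 (0x6E): reg=0x94
After byte 6 (0x65): reg=0xD9
After byte 7 (0x4E): reg=0xEC

Answer: 0xEC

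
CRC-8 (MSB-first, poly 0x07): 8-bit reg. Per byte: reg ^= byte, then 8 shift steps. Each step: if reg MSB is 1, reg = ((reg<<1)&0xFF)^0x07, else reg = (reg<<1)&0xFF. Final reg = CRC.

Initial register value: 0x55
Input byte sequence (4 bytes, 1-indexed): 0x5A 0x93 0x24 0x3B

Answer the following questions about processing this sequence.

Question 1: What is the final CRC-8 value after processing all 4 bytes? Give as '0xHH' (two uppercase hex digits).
Answer: 0x9D

Derivation:
After byte 1 (0x5A): reg=0x2D
After byte 2 (0x93): reg=0x33
After byte 3 (0x24): reg=0x65
After byte 4 (0x3B): reg=0x9D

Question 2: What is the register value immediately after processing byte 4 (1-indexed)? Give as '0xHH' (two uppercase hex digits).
After byte 1 (0x5A): reg=0x2D
After byte 2 (0x93): reg=0x33
After byte 3 (0x24): reg=0x65
After byte 4 (0x3B): reg=0x9D

Answer: 0x9D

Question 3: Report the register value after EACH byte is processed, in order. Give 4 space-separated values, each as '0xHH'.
0x2D 0x33 0x65 0x9D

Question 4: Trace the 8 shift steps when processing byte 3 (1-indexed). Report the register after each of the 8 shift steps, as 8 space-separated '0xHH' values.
After byte 1 (0x5A): reg=0x2D
After byte 2 (0x93): reg=0x33
Register before byte 3: 0x33
After XOR with byte 0x24: 0x17

Answer: 0x2E 0x5C 0xB8 0x77 0xEE 0xDB 0xB1 0x65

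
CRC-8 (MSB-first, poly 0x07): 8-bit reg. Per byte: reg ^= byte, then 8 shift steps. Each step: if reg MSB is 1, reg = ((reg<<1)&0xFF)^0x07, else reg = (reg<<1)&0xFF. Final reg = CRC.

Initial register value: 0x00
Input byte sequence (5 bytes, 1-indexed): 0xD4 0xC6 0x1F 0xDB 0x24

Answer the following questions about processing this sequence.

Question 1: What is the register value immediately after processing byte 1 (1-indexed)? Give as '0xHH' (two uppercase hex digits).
After byte 1 (0xD4): reg=0x22

Answer: 0x22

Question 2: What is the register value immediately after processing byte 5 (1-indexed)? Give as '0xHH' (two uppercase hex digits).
After byte 1 (0xD4): reg=0x22
After byte 2 (0xC6): reg=0xB2
After byte 3 (0x1F): reg=0x4A
After byte 4 (0xDB): reg=0xFE
After byte 5 (0x24): reg=0x08

Answer: 0x08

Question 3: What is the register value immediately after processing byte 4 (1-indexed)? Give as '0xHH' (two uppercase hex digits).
After byte 1 (0xD4): reg=0x22
After byte 2 (0xC6): reg=0xB2
After byte 3 (0x1F): reg=0x4A
After byte 4 (0xDB): reg=0xFE

Answer: 0xFE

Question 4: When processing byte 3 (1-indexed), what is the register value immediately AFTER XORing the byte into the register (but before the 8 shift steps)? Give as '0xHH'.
Answer: 0xAD

Derivation:
Register before byte 3: 0xB2
Byte 3: 0x1F
0xB2 XOR 0x1F = 0xAD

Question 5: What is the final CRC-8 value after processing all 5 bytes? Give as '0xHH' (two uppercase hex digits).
Answer: 0x08

Derivation:
After byte 1 (0xD4): reg=0x22
After byte 2 (0xC6): reg=0xB2
After byte 3 (0x1F): reg=0x4A
After byte 4 (0xDB): reg=0xFE
After byte 5 (0x24): reg=0x08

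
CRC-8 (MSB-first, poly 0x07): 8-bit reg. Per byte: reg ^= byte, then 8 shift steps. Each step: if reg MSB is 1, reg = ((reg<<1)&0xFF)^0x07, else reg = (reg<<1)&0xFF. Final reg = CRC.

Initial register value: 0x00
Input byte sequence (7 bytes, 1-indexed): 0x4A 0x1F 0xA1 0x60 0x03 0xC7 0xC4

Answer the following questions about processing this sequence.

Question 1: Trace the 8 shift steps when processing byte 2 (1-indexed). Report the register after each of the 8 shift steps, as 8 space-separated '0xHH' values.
After byte 1 (0x4A): reg=0xF1
Register before byte 2: 0xF1
After XOR with byte 0x1F: 0xEE

Answer: 0xDB 0xB1 0x65 0xCA 0x93 0x21 0x42 0x84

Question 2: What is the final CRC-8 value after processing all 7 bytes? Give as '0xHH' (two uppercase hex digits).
Answer: 0xB5

Derivation:
After byte 1 (0x4A): reg=0xF1
After byte 2 (0x1F): reg=0x84
After byte 3 (0xA1): reg=0xFB
After byte 4 (0x60): reg=0xC8
After byte 5 (0x03): reg=0x7F
After byte 6 (0xC7): reg=0x21
After byte 7 (0xC4): reg=0xB5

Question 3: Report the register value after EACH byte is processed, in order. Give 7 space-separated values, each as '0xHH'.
0xF1 0x84 0xFB 0xC8 0x7F 0x21 0xB5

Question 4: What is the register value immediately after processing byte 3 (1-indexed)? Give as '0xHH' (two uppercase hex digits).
After byte 1 (0x4A): reg=0xF1
After byte 2 (0x1F): reg=0x84
After byte 3 (0xA1): reg=0xFB

Answer: 0xFB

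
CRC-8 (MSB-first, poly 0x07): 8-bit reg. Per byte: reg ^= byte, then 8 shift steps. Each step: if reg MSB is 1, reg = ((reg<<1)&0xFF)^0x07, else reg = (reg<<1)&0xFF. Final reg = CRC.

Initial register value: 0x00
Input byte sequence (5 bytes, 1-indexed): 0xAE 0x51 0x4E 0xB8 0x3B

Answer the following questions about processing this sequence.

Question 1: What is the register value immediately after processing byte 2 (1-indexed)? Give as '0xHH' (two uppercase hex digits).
After byte 1 (0xAE): reg=0x43
After byte 2 (0x51): reg=0x7E

Answer: 0x7E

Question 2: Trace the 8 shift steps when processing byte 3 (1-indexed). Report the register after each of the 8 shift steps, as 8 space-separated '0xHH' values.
Answer: 0x60 0xC0 0x87 0x09 0x12 0x24 0x48 0x90

Derivation:
After byte 1 (0xAE): reg=0x43
After byte 2 (0x51): reg=0x7E
Register before byte 3: 0x7E
After XOR with byte 0x4E: 0x30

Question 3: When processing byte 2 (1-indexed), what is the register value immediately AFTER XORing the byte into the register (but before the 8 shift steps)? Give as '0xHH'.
Register before byte 2: 0x43
Byte 2: 0x51
0x43 XOR 0x51 = 0x12

Answer: 0x12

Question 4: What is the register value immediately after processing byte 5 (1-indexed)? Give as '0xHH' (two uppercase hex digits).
Answer: 0xA7

Derivation:
After byte 1 (0xAE): reg=0x43
After byte 2 (0x51): reg=0x7E
After byte 3 (0x4E): reg=0x90
After byte 4 (0xB8): reg=0xD8
After byte 5 (0x3B): reg=0xA7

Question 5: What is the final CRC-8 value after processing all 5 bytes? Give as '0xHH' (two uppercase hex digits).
Answer: 0xA7

Derivation:
After byte 1 (0xAE): reg=0x43
After byte 2 (0x51): reg=0x7E
After byte 3 (0x4E): reg=0x90
After byte 4 (0xB8): reg=0xD8
After byte 5 (0x3B): reg=0xA7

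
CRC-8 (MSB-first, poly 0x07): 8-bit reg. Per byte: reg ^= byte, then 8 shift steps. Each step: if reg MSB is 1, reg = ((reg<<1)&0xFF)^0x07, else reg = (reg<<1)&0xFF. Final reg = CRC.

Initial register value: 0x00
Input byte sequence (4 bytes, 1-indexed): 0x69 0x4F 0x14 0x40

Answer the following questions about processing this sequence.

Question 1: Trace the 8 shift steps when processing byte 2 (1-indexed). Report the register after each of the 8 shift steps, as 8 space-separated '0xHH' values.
Answer: 0xAE 0x5B 0xB6 0x6B 0xD6 0xAB 0x51 0xA2

Derivation:
After byte 1 (0x69): reg=0x18
Register before byte 2: 0x18
After XOR with byte 0x4F: 0x57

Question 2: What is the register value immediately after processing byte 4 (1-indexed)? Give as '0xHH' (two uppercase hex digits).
After byte 1 (0x69): reg=0x18
After byte 2 (0x4F): reg=0xA2
After byte 3 (0x14): reg=0x0B
After byte 4 (0x40): reg=0xF6

Answer: 0xF6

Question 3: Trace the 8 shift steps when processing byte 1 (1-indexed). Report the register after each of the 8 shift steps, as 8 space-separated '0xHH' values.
Answer: 0xD2 0xA3 0x41 0x82 0x03 0x06 0x0C 0x18

Derivation:
Register before byte 1: 0x00
After XOR with byte 0x69: 0x69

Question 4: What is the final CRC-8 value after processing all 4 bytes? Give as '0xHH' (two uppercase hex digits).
Answer: 0xF6

Derivation:
After byte 1 (0x69): reg=0x18
After byte 2 (0x4F): reg=0xA2
After byte 3 (0x14): reg=0x0B
After byte 4 (0x40): reg=0xF6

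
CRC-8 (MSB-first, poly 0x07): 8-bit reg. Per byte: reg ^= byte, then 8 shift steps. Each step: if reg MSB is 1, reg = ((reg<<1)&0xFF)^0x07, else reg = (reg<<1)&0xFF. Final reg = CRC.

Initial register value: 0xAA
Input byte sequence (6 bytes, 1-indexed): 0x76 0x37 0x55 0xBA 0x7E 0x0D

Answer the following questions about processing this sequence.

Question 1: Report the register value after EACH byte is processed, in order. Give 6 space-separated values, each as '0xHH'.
0x1A 0xC3 0xEB 0xB0 0x64 0x18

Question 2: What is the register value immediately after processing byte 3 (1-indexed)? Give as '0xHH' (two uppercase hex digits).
After byte 1 (0x76): reg=0x1A
After byte 2 (0x37): reg=0xC3
After byte 3 (0x55): reg=0xEB

Answer: 0xEB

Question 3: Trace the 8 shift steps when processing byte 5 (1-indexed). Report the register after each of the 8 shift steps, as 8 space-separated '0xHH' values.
Answer: 0x9B 0x31 0x62 0xC4 0x8F 0x19 0x32 0x64

Derivation:
After byte 1 (0x76): reg=0x1A
After byte 2 (0x37): reg=0xC3
After byte 3 (0x55): reg=0xEB
After byte 4 (0xBA): reg=0xB0
Register before byte 5: 0xB0
After XOR with byte 0x7E: 0xCE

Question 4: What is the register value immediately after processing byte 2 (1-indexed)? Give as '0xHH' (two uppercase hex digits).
Answer: 0xC3

Derivation:
After byte 1 (0x76): reg=0x1A
After byte 2 (0x37): reg=0xC3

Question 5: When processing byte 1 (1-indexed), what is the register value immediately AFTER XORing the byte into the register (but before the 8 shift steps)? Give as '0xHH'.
Register before byte 1: 0xAA
Byte 1: 0x76
0xAA XOR 0x76 = 0xDC

Answer: 0xDC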